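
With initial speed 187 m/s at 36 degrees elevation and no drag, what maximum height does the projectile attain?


H = (v0*sin(theta))^2 / (2g) = (187*sin(36°))^2 / (2*9.81) = 615.8 m

615.8 m


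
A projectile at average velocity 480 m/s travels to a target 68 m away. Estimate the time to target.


t = d/v = 68/480 = 0.1417 s

0.1417 s


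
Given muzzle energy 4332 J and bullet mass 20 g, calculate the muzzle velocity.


v = sqrt(2*E/m) = sqrt(2*4332/0.02) = 658.2 m/s

658.2 m/s


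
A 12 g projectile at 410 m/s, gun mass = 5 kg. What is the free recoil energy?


v_r = m_p*v_p/m_gun = 0.012*410/5 = 0.984 m/s, E_r = 0.5*m_gun*v_r^2 = 0.5*5*0.984^2 = 2.421 J

2.421 J


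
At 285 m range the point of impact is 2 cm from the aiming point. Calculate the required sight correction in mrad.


1 mrad subtends 1 cm per 10 m of range, so adj = error_cm / (dist_m / 10) = 2 / (285/10) = 0.07018 mrad

0.07018 mrad


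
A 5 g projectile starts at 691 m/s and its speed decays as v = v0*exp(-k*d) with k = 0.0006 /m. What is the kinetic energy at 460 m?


v = v0*exp(-k*d) = 691*exp(-0.0006*460) = 524.34 m/s
E = 0.5*m*v^2 = 0.5*0.005*524.34^2 = 687.3 J

687.3 J


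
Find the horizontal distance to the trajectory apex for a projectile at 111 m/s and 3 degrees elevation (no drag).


R = v0^2*sin(2*theta)/g = 111^2*sin(2*3°)/9.81 = 131.284 m
apex_dist = R/2 = 131.284/2 = 65.64 m

65.64 m


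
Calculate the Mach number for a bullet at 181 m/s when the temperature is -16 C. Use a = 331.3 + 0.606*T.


a = 331.3 + 0.606*(-16) = 321.604 m/s
M = v/a = 181/321.604 = 0.5628

0.5628


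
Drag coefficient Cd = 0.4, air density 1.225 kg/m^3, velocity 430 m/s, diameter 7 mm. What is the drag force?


A = pi*(d/2)^2 = pi*(7/2000)^2 = 3.84845e-05 m^2
Fd = 0.5*Cd*rho*A*v^2 = 0.5*0.4*1.225*3.84845e-05*430^2 = 1.743 N

1.743 N


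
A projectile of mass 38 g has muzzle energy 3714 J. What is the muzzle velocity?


v = sqrt(2*E/m) = sqrt(2*3714/0.038) = 442.1 m/s

442.1 m/s


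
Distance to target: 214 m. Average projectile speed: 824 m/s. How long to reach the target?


t = d/v = 214/824 = 0.2597 s

0.2597 s


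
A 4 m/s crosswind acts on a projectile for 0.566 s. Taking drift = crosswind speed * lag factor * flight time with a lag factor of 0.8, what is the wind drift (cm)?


drift = v_wind * lag * t = 4 * 0.8 * 0.566 = 1.8112 m ≈ 181.1 cm

181.1 cm


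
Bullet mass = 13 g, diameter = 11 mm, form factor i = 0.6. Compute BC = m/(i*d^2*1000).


BC = m/(i*d^2*1000) = 13/(0.6 * 11^2 * 1000) = 0.0001791

0.0001791


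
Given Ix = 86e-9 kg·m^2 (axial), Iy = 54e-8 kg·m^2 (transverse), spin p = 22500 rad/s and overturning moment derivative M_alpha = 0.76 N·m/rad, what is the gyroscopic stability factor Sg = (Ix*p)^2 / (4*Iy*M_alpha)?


Sg = Ix^2 * p^2 / (4 * Iy * M_alpha) = (86e-9)^2 * 22500^2 / (4 * 54e-8 * 0.76) = 2.281

2.281


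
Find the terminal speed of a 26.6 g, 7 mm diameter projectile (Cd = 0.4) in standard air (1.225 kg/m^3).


A = pi*(d/2)^2 = pi*(7/2000)^2 = 3.84845e-05 m^2
vt = sqrt(2mg/(Cd*rho*A)) = sqrt(2*0.0266*9.81/(0.4 * 1.225 * 3.84845e-05)) = 166.4 m/s

166.4 m/s


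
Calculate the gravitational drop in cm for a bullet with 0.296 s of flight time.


drop = 0.5*g*t^2 = 0.5*9.81*0.296^2 = 0.429756 m ≈ 42.98 cm

42.98 cm


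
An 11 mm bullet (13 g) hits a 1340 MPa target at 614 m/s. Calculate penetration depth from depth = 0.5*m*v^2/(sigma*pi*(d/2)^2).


A = pi*(d/2)^2 = pi*(11/2)^2 = 95.0332 mm^2
E = 0.5*m*v^2 = 0.5*0.013*614^2 = 2450.47 J
depth = E/(sigma*A) = 2450.47 J / (1340 MPa * 95.0332 mm^2) = 2450.47/(1340 * 95.0332) m = 0.0192429 m ≈ 19.24 mm

19.24 mm


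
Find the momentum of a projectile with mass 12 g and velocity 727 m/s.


p = m*v = 0.012*727 = 8.724 kg·m/s

8.724 kg·m/s


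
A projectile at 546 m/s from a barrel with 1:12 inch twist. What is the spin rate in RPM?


twist_m = 12*0.0254 = 0.3048 m
spin = v/twist = 546/0.3048 = 1791.339 rev/s
RPM = spin*60 = 1791.339*60 ≈ 107480 RPM

107480 RPM


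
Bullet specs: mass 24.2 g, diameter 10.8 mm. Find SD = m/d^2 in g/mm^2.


SD = m/d^2 = 24.2/10.8^2 = 0.2075 g/mm^2

0.2075 g/mm^2


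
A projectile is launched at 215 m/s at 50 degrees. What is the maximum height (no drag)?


H = (v0*sin(theta))^2 / (2g) = (215*sin(50°))^2 / (2*9.81) = 1383 m

1383 m


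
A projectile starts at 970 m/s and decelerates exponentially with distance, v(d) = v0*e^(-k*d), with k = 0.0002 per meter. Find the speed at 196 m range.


v = v0*exp(-k*d) = 970*exp(-0.0002*196) = 932.7 m/s

932.7 m/s


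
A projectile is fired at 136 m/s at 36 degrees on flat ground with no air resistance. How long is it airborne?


T = 2*v0*sin(theta)/g = 2*136*sin(36°)/9.81 = 16.3 s

16.3 s


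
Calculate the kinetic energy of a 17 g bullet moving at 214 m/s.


E = 0.5*m*v^2 = 0.5*0.017*214^2 = 389.3 J

389.3 J


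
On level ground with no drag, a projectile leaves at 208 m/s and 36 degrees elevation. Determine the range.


R = v0^2 * sin(2*theta) / g = 208^2 * sin(2*36°) / 9.81 = 4194 m

4194 m


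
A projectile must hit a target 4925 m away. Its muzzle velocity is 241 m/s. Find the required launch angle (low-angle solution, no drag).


sin(2*theta) = R*g/v0^2 = 4925*9.81/241^2 = 0.831843, theta = arcsin(0.831843)/2 = 28.14°

28.14 degrees


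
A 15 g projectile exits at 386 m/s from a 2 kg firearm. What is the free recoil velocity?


v_recoil = m_p * v_p / m_gun = 0.015 * 386 / 2 = 2.895 m/s

2.895 m/s


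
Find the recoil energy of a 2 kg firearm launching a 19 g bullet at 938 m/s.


v_r = m_p*v_p/m_gun = 0.019*938/2 = 8.911 m/s, E_r = 0.5*m_gun*v_r^2 = 0.5*2*8.911^2 = 79.41 J

79.41 J


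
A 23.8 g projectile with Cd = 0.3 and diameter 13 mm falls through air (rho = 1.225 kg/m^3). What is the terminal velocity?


A = pi*(d/2)^2 = pi*(13/2000)^2 = 1.32732e-04 m^2
vt = sqrt(2mg/(Cd*rho*A)) = sqrt(2*0.0238*9.81/(0.3 * 1.225 * 1.32732e-04)) = 97.84 m/s

97.84 m/s


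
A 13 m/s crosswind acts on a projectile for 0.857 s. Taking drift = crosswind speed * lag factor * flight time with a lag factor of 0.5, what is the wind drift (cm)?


drift = v_wind * lag * t = 13 * 0.5 * 0.857 = 5.5705 m ≈ 557 cm

557 cm


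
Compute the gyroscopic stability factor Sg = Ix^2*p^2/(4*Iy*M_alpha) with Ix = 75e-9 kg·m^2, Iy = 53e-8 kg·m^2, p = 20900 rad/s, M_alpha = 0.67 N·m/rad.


Sg = Ix^2 * p^2 / (4 * Iy * M_alpha) = (75e-9)^2 * 20900^2 / (4 * 53e-8 * 0.67) = 1.73

1.73


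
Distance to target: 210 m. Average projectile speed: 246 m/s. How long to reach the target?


t = d/v = 210/246 = 0.8537 s

0.8537 s


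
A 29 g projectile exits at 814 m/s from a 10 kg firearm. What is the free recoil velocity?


v_recoil = m_p * v_p / m_gun = 0.029 * 814 / 10 = 2.361 m/s

2.361 m/s


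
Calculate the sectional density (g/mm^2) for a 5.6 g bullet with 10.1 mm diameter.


SD = m/d^2 = 5.6/10.1^2 = 0.0549 g/mm^2

0.0549 g/mm^2


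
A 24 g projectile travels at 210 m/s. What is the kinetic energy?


E = 0.5*m*v^2 = 0.5*0.024*210^2 = 529.2 J

529.2 J


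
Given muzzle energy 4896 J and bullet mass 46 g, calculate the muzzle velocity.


v = sqrt(2*E/m) = sqrt(2*4896/0.046) = 461.4 m/s

461.4 m/s


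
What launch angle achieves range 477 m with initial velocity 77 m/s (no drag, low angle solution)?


sin(2*theta) = R*g/v0^2 = 477*9.81/77^2 = 0.789234, theta = arcsin(0.789234)/2 = 26.06°

26.06 degrees


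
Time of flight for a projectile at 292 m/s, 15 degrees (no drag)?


T = 2*v0*sin(theta)/g = 2*292*sin(15°)/9.81 = 15.41 s

15.41 s


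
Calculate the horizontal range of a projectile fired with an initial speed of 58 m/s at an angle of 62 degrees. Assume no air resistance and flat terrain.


R = v0^2 * sin(2*theta) / g = 58^2 * sin(2*62°) / 9.81 = 284.3 m

284.3 m


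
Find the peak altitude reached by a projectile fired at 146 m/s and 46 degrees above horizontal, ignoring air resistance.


H = (v0*sin(theta))^2 / (2g) = (146*sin(46°))^2 / (2*9.81) = 562.2 m

562.2 m


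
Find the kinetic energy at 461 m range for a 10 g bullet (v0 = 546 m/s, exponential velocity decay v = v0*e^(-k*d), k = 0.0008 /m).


v = v0*exp(-k*d) = 546*exp(-0.0008*461) = 377.594 m/s
E = 0.5*m*v^2 = 0.5*0.01*377.594^2 = 712.9 J

712.9 J


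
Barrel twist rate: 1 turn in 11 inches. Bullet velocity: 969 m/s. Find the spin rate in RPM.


twist_m = 11*0.0254 = 0.2794 m
spin = v/twist = 969/0.2794 = 3468.146 rev/s
RPM = spin*60 = 3468.146*60 ≈ 208089 RPM

208089 RPM


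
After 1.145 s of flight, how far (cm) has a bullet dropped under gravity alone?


drop = 0.5*g*t^2 = 0.5*9.81*1.145^2 = 6.43058 m ≈ 643.1 cm

643.1 cm


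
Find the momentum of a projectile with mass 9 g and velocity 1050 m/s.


p = m*v = 0.009*1050 = 9.45 kg·m/s

9.45 kg·m/s


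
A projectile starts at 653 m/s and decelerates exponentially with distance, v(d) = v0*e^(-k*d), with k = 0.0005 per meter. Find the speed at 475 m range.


v = v0*exp(-k*d) = 653*exp(-0.0005*475) = 515 m/s

515 m/s


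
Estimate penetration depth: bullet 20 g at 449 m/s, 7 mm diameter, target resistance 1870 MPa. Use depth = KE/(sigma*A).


A = pi*(d/2)^2 = pi*(7/2)^2 = 38.4845 mm^2
E = 0.5*m*v^2 = 0.5*0.02*449^2 = 2016.01 J
depth = E/(sigma*A) = 2016.01 J / (1870 MPa * 38.4845 mm^2) = 2016.01/(1870 * 38.4845) m = 0.0280134 m ≈ 28.01 mm

28.01 mm


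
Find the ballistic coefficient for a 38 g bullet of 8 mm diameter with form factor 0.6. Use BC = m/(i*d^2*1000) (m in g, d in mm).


BC = m/(i*d^2*1000) = 38/(0.6 * 8^2 * 1000) = 0.0009896

0.0009896


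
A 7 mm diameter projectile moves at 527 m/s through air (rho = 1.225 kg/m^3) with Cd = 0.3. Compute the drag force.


A = pi*(d/2)^2 = pi*(7/2000)^2 = 3.84845e-05 m^2
Fd = 0.5*Cd*rho*A*v^2 = 0.5*0.3*1.225*3.84845e-05*527^2 = 1.964 N

1.964 N


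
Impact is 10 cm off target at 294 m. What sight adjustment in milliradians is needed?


1 mrad subtends 1 cm per 10 m of range, so adj = error_cm / (dist_m / 10) = 10 / (294/10) = 0.3401 mrad

0.3401 mrad


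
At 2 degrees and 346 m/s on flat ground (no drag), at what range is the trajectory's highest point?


R = v0^2*sin(2*theta)/g = 346^2*sin(2*2°)/9.81 = 851.271 m
apex_dist = R/2 = 851.271/2 = 425.6 m

425.6 m


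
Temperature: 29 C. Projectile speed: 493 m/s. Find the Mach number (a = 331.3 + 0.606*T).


a = 331.3 + 0.606*(29) = 348.874 m/s
M = v/a = 493/348.874 = 1.413

1.413


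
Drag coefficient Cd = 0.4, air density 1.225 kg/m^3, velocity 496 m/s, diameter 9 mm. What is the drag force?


A = pi*(d/2)^2 = pi*(9/2000)^2 = 6.36173e-05 m^2
Fd = 0.5*Cd*rho*A*v^2 = 0.5*0.4*1.225*6.36173e-05*496^2 = 3.834 N

3.834 N


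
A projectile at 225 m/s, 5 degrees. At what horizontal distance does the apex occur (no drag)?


R = v0^2*sin(2*theta)/g = 225^2*sin(2*5°)/9.81 = 896.12 m
apex_dist = R/2 = 896.12/2 = 448.1 m

448.1 m


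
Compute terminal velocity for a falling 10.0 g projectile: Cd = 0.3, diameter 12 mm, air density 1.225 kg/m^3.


A = pi*(d/2)^2 = pi*(12/2000)^2 = 1.13097e-04 m^2
vt = sqrt(2mg/(Cd*rho*A)) = sqrt(2*0.01*9.81/(0.3 * 1.225 * 1.13097e-04)) = 68.71 m/s

68.71 m/s


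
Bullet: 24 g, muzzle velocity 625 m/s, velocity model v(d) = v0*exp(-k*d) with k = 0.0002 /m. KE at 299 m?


v = v0*exp(-k*d) = 625*exp(-0.0002*299) = 588.721 m/s
E = 0.5*m*v^2 = 0.5*0.024*588.721^2 = 4159 J

4159 J


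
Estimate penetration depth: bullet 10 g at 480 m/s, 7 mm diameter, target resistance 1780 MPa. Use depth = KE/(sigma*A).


A = pi*(d/2)^2 = pi*(7/2)^2 = 38.4845 mm^2
E = 0.5*m*v^2 = 0.5*0.01*480^2 = 1152 J
depth = E/(sigma*A) = 1152 J / (1780 MPa * 38.4845 mm^2) = 1152/(1780 * 38.4845) m = 0.0168169 m ≈ 16.82 mm

16.82 mm


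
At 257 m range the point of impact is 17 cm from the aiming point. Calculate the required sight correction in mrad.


1 mrad subtends 1 cm per 10 m of range, so adj = error_cm / (dist_m / 10) = 17 / (257/10) = 0.6615 mrad

0.6615 mrad


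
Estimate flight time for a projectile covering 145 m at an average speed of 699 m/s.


t = d/v = 145/699 = 0.2074 s

0.2074 s


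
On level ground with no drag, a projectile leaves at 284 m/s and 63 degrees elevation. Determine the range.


R = v0^2 * sin(2*theta) / g = 284^2 * sin(2*63°) / 9.81 = 6652 m

6652 m


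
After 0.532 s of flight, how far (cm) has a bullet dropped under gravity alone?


drop = 0.5*g*t^2 = 0.5*9.81*0.532^2 = 1.38823 m ≈ 138.8 cm

138.8 cm


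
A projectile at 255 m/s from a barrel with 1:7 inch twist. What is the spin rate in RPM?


twist_m = 7*0.0254 = 0.1778 m
spin = v/twist = 255/0.1778 = 1434.196 rev/s
RPM = spin*60 = 1434.196*60 ≈ 86052 RPM

86052 RPM


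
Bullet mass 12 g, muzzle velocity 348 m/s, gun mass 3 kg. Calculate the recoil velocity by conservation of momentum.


v_recoil = m_p * v_p / m_gun = 0.012 * 348 / 3 = 1.392 m/s

1.392 m/s


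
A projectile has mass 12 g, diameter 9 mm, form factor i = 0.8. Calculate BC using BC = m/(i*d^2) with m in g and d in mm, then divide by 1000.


BC = m/(i*d^2*1000) = 12/(0.8 * 9^2 * 1000) = 0.0001852

0.0001852


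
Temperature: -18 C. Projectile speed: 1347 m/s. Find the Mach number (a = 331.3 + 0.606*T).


a = 331.3 + 0.606*(-18) = 320.392 m/s
M = v/a = 1347/320.392 = 4.204

4.204


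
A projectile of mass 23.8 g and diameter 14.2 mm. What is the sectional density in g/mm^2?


SD = m/d^2 = 23.8/14.2^2 = 0.118 g/mm^2

0.118 g/mm^2


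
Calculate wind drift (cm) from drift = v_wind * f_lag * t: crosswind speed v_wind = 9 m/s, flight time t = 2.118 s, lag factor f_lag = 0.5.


drift = v_wind * lag * t = 9 * 0.5 * 2.118 = 9.531 m ≈ 953.1 cm

953.1 cm


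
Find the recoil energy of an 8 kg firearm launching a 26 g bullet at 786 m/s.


v_r = m_p*v_p/m_gun = 0.026*786/8 = 2.5545 m/s, E_r = 0.5*m_gun*v_r^2 = 0.5*8*2.5545^2 = 26.1 J

26.1 J


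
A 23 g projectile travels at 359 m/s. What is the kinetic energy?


E = 0.5*m*v^2 = 0.5*0.023*359^2 = 1482 J

1482 J


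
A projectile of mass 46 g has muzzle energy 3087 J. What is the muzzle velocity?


v = sqrt(2*E/m) = sqrt(2*3087/0.046) = 366.4 m/s

366.4 m/s


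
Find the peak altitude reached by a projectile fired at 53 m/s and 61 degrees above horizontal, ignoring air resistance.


H = (v0*sin(theta))^2 / (2g) = (53*sin(61°))^2 / (2*9.81) = 109.5 m

109.5 m


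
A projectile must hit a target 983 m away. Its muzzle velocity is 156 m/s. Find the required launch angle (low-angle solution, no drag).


sin(2*theta) = R*g/v0^2 = 983*9.81/156^2 = 0.396254, theta = arcsin(0.396254)/2 = 11.67°

11.67 degrees


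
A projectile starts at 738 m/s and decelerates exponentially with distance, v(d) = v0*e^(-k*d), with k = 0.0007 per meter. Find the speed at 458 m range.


v = v0*exp(-k*d) = 738*exp(-0.0007*458) = 535.6 m/s

535.6 m/s


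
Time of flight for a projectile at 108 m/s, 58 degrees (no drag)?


T = 2*v0*sin(theta)/g = 2*108*sin(58°)/9.81 = 18.67 s

18.67 s


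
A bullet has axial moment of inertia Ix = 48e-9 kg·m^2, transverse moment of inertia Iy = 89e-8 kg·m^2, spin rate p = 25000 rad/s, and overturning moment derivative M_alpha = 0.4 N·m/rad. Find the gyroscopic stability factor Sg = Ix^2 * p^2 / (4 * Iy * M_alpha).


Sg = Ix^2 * p^2 / (4 * Iy * M_alpha) = (48e-9)^2 * 25000^2 / (4 * 89e-8 * 0.4) = 1.011

1.011


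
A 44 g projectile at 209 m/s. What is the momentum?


p = m*v = 0.044*209 = 9.196 kg·m/s

9.196 kg·m/s


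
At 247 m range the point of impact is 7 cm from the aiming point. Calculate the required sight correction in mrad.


1 mrad subtends 1 cm per 10 m of range, so adj = error_cm / (dist_m / 10) = 7 / (247/10) = 0.2834 mrad

0.2834 mrad


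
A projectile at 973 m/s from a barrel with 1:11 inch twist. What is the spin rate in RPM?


twist_m = 11*0.0254 = 0.2794 m
spin = v/twist = 973/0.2794 = 3482.462 rev/s
RPM = spin*60 = 3482.462*60 ≈ 208948 RPM

208948 RPM


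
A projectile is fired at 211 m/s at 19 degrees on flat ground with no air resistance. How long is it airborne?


T = 2*v0*sin(theta)/g = 2*211*sin(19°)/9.81 = 14.01 s

14.01 s


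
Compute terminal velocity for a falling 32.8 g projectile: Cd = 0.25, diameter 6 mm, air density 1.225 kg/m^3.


A = pi*(d/2)^2 = pi*(6/2000)^2 = 2.82743e-05 m^2
vt = sqrt(2mg/(Cd*rho*A)) = sqrt(2*0.0328*9.81/(0.25 * 1.225 * 2.82743e-05)) = 272.6 m/s

272.6 m/s


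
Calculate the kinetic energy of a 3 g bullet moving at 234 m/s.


E = 0.5*m*v^2 = 0.5*0.003*234^2 = 82.13 J

82.13 J


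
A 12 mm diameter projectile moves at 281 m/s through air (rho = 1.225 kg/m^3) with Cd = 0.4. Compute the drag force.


A = pi*(d/2)^2 = pi*(12/2000)^2 = 1.13097e-04 m^2
Fd = 0.5*Cd*rho*A*v^2 = 0.5*0.4*1.225*1.13097e-04*281^2 = 2.188 N

2.188 N


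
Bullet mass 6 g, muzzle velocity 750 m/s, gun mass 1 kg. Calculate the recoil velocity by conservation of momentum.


v_recoil = m_p * v_p / m_gun = 0.006 * 750 / 1 = 4.5 m/s

4.5 m/s


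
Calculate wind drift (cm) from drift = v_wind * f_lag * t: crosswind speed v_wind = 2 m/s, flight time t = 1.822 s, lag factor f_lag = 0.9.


drift = v_wind * lag * t = 2 * 0.9 * 1.822 = 3.2796 m ≈ 328 cm

328 cm


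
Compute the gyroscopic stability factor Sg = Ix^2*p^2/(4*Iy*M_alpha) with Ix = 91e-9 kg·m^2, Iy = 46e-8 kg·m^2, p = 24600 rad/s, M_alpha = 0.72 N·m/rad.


Sg = Ix^2 * p^2 / (4 * Iy * M_alpha) = (91e-9)^2 * 24600^2 / (4 * 46e-8 * 0.72) = 3.783

3.783


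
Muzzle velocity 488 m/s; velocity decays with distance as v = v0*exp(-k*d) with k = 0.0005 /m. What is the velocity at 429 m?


v = v0*exp(-k*d) = 488*exp(-0.0005*429) = 393.8 m/s

393.8 m/s


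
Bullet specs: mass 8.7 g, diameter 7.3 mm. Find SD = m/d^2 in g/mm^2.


SD = m/d^2 = 8.7/7.3^2 = 0.1633 g/mm^2

0.1633 g/mm^2


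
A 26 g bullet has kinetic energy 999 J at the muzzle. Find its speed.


v = sqrt(2*E/m) = sqrt(2*999/0.026) = 277.2 m/s

277.2 m/s


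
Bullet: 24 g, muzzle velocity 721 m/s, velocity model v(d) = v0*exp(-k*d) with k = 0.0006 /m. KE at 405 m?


v = v0*exp(-k*d) = 721*exp(-0.0006*405) = 565.46 m/s
E = 0.5*m*v^2 = 0.5*0.024*565.46^2 = 3837 J

3837 J


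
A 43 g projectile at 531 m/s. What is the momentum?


p = m*v = 0.043*531 = 22.83 kg·m/s

22.83 kg·m/s


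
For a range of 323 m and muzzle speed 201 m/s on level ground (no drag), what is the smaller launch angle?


sin(2*theta) = R*g/v0^2 = 323*9.81/201^2 = 0.0784295, theta = arcsin(0.0784295)/2 = 2.249°

2.249 degrees


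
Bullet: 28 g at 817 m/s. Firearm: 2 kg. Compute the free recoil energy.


v_r = m_p*v_p/m_gun = 0.028*817/2 = 11.438 m/s, E_r = 0.5*m_gun*v_r^2 = 0.5*2*11.438^2 = 130.8 J

130.8 J


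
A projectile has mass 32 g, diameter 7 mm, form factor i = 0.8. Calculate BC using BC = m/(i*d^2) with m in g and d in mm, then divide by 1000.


BC = m/(i*d^2*1000) = 32/(0.8 * 7^2 * 1000) = 0.0008163

0.0008163


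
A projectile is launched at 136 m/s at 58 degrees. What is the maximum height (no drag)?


H = (v0*sin(theta))^2 / (2g) = (136*sin(58°))^2 / (2*9.81) = 678 m

678 m


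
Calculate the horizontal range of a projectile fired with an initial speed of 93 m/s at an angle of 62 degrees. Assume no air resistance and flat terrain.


R = v0^2 * sin(2*theta) / g = 93^2 * sin(2*62°) / 9.81 = 730.9 m

730.9 m


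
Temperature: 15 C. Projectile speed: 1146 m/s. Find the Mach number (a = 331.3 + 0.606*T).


a = 331.3 + 0.606*(15) = 340.39 m/s
M = v/a = 1146/340.39 = 3.367

3.367


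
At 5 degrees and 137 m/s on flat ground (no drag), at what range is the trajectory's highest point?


R = v0^2*sin(2*theta)/g = 137^2*sin(2*5°)/9.81 = 332.233 m
apex_dist = R/2 = 332.233/2 = 166.1 m

166.1 m


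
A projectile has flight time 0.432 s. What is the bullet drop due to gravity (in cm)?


drop = 0.5*g*t^2 = 0.5*9.81*0.432^2 = 0.915391 m ≈ 91.54 cm

91.54 cm


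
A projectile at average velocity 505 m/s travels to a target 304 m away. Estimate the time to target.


t = d/v = 304/505 = 0.602 s

0.602 s


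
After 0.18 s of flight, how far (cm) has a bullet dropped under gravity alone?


drop = 0.5*g*t^2 = 0.5*9.81*0.18^2 = 0.158922 m ≈ 15.89 cm

15.89 cm


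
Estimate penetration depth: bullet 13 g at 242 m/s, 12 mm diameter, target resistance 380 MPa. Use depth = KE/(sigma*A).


A = pi*(d/2)^2 = pi*(12/2)^2 = 113.097 mm^2
E = 0.5*m*v^2 = 0.5*0.013*242^2 = 380.666 J
depth = E/(sigma*A) = 380.666 J / (380 MPa * 113.097 mm^2) = 380.666/(380 * 113.097) m = 0.00885744 m ≈ 8.857 mm

8.857 mm


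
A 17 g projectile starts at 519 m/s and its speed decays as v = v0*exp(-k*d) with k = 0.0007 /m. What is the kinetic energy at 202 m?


v = v0*exp(-k*d) = 519*exp(-0.0007*202) = 450.566 m/s
E = 0.5*m*v^2 = 0.5*0.017*450.566^2 = 1726 J

1726 J


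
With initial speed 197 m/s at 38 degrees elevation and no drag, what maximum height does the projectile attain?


H = (v0*sin(theta))^2 / (2g) = (197*sin(38°))^2 / (2*9.81) = 749.8 m

749.8 m


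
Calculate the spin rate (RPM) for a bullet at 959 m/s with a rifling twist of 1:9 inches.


twist_m = 9*0.0254 = 0.2286 m
spin = v/twist = 959/0.2286 = 4195.101 rev/s
RPM = spin*60 = 4195.101*60 ≈ 251706 RPM

251706 RPM


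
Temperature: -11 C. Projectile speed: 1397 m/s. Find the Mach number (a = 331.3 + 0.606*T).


a = 331.3 + 0.606*(-11) = 324.634 m/s
M = v/a = 1397/324.634 = 4.303

4.303


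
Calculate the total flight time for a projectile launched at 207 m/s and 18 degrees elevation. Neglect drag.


T = 2*v0*sin(theta)/g = 2*207*sin(18°)/9.81 = 13.04 s

13.04 s


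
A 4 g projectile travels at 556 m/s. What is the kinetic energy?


E = 0.5*m*v^2 = 0.5*0.004*556^2 = 618.3 J

618.3 J


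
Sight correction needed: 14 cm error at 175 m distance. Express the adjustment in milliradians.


1 mrad subtends 1 cm per 10 m of range, so adj = error_cm / (dist_m / 10) = 14 / (175/10) = 0.8 mrad

0.8 mrad


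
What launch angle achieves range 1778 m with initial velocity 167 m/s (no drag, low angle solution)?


sin(2*theta) = R*g/v0^2 = 1778*9.81/167^2 = 0.625414, theta = arcsin(0.625414)/2 = 19.36°

19.36 degrees


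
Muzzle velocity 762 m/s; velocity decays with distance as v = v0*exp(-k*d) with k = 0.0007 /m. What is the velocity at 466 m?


v = v0*exp(-k*d) = 762*exp(-0.0007*466) = 549.9 m/s

549.9 m/s


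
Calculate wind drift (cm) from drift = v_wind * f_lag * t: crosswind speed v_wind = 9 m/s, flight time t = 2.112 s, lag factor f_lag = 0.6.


drift = v_wind * lag * t = 9 * 0.6 * 2.112 = 11.4048 m ≈ 1140 cm

1140 cm


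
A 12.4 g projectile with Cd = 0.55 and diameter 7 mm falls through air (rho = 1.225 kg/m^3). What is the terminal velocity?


A = pi*(d/2)^2 = pi*(7/2000)^2 = 3.84845e-05 m^2
vt = sqrt(2mg/(Cd*rho*A)) = sqrt(2*0.0124*9.81/(0.55 * 1.225 * 3.84845e-05)) = 96.87 m/s

96.87 m/s


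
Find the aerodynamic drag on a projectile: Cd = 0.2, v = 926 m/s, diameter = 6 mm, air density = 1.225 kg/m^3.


A = pi*(d/2)^2 = pi*(6/2000)^2 = 2.82743e-05 m^2
Fd = 0.5*Cd*rho*A*v^2 = 0.5*0.2*1.225*2.82743e-05*926^2 = 2.97 N

2.97 N


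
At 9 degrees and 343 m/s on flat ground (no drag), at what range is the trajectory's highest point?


R = v0^2*sin(2*theta)/g = 343^2*sin(2*9°)/9.81 = 3705.97 m
apex_dist = R/2 = 3705.97/2 = 1853 m

1853 m


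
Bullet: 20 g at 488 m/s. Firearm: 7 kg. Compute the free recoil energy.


v_r = m_p*v_p/m_gun = 0.02*488/7 = 1.39429 m/s, E_r = 0.5*m_gun*v_r^2 = 0.5*7*1.39429^2 = 6.804 J

6.804 J


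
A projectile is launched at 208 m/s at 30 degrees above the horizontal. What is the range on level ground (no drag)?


R = v0^2 * sin(2*theta) / g = 208^2 * sin(2*30°) / 9.81 = 3819 m

3819 m


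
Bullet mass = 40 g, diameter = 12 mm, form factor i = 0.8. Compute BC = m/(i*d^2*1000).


BC = m/(i*d^2*1000) = 40/(0.8 * 12^2 * 1000) = 0.0003472

0.0003472


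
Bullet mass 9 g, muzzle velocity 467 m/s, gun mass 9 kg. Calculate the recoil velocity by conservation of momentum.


v_recoil = m_p * v_p / m_gun = 0.009 * 467 / 9 = 0.467 m/s

0.467 m/s


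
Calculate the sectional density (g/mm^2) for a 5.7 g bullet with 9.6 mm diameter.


SD = m/d^2 = 5.7/9.6^2 = 0.06185 g/mm^2

0.06185 g/mm^2


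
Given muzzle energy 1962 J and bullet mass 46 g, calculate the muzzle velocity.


v = sqrt(2*E/m) = sqrt(2*1962/0.046) = 292.1 m/s

292.1 m/s


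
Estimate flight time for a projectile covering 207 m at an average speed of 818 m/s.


t = d/v = 207/818 = 0.2531 s

0.2531 s


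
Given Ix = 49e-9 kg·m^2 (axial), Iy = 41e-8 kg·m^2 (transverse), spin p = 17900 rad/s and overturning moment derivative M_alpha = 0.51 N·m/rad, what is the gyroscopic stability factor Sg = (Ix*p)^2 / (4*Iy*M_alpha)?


Sg = Ix^2 * p^2 / (4 * Iy * M_alpha) = (49e-9)^2 * 17900^2 / (4 * 41e-8 * 0.51) = 0.9198

0.9198


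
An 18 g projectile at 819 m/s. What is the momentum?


p = m*v = 0.018*819 = 14.74 kg·m/s

14.74 kg·m/s


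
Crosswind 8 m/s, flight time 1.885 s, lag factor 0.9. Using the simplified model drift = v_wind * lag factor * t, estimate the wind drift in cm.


drift = v_wind * lag * t = 8 * 0.9 * 1.885 = 13.572 m ≈ 1357 cm

1357 cm


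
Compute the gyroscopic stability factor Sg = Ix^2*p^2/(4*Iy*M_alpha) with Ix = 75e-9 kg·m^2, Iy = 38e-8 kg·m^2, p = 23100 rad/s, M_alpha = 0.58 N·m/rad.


Sg = Ix^2 * p^2 / (4 * Iy * M_alpha) = (75e-9)^2 * 23100^2 / (4 * 38e-8 * 0.58) = 3.405

3.405


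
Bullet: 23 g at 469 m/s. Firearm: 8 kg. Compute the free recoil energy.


v_r = m_p*v_p/m_gun = 0.023*469/8 = 1.34837 m/s, E_r = 0.5*m_gun*v_r^2 = 0.5*8*1.34837^2 = 7.272 J

7.272 J


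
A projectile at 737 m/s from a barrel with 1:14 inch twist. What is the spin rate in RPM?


twist_m = 14*0.0254 = 0.3556 m
spin = v/twist = 737/0.3556 = 2072.553 rev/s
RPM = spin*60 = 2072.553*60 ≈ 124353 RPM

124353 RPM


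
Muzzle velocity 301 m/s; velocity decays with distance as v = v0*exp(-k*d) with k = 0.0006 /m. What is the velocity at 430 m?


v = v0*exp(-k*d) = 301*exp(-0.0006*430) = 232.6 m/s

232.6 m/s


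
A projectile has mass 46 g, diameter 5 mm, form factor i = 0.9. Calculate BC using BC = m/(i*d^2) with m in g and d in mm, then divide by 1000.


BC = m/(i*d^2*1000) = 46/(0.9 * 5^2 * 1000) = 0.002044

0.002044


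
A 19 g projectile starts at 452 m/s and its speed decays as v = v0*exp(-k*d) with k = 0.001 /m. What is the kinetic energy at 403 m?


v = v0*exp(-k*d) = 452*exp(-0.001*403) = 302.077 m/s
E = 0.5*m*v^2 = 0.5*0.019*302.077^2 = 866.9 J

866.9 J


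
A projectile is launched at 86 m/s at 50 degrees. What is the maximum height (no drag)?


H = (v0*sin(theta))^2 / (2g) = (86*sin(50°))^2 / (2*9.81) = 221.2 m

221.2 m


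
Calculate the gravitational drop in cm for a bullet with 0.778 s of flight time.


drop = 0.5*g*t^2 = 0.5*9.81*0.778^2 = 2.96892 m ≈ 296.9 cm

296.9 cm


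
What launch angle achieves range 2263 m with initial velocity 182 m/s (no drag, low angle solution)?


sin(2*theta) = R*g/v0^2 = 2263*9.81/182^2 = 0.67021, theta = arcsin(0.67021)/2 = 21.04°

21.04 degrees


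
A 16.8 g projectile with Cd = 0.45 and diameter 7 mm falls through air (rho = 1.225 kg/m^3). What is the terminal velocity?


A = pi*(d/2)^2 = pi*(7/2000)^2 = 3.84845e-05 m^2
vt = sqrt(2mg/(Cd*rho*A)) = sqrt(2*0.0168*9.81/(0.45 * 1.225 * 3.84845e-05)) = 124.6 m/s

124.6 m/s


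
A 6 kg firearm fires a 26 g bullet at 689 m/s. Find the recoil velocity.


v_recoil = m_p * v_p / m_gun = 0.026 * 689 / 6 = 2.986 m/s

2.986 m/s


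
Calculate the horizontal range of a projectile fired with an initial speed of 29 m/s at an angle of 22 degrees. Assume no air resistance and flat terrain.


R = v0^2 * sin(2*theta) / g = 29^2 * sin(2*22°) / 9.81 = 59.55 m

59.55 m


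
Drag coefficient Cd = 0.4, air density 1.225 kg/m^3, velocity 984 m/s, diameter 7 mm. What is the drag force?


A = pi*(d/2)^2 = pi*(7/2000)^2 = 3.84845e-05 m^2
Fd = 0.5*Cd*rho*A*v^2 = 0.5*0.4*1.225*3.84845e-05*984^2 = 9.129 N

9.129 N


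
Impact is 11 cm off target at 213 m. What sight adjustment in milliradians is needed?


1 mrad subtends 1 cm per 10 m of range, so adj = error_cm / (dist_m / 10) = 11 / (213/10) = 0.5164 mrad

0.5164 mrad


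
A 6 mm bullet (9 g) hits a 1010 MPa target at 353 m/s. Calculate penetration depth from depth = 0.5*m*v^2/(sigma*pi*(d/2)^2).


A = pi*(d/2)^2 = pi*(6/2)^2 = 28.2743 mm^2
E = 0.5*m*v^2 = 0.5*0.009*353^2 = 560.74 J
depth = E/(sigma*A) = 560.74 J / (1010 MPa * 28.2743 mm^2) = 560.74/(1010 * 28.2743) m = 0.0196358 m ≈ 19.64 mm

19.64 mm


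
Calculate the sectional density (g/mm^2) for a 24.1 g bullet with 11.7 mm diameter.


SD = m/d^2 = 24.1/11.7^2 = 0.1761 g/mm^2

0.1761 g/mm^2


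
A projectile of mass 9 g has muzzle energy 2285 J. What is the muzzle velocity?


v = sqrt(2*E/m) = sqrt(2*2285/0.009) = 712.6 m/s

712.6 m/s


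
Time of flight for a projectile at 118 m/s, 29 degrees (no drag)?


T = 2*v0*sin(theta)/g = 2*118*sin(29°)/9.81 = 11.66 s

11.66 s


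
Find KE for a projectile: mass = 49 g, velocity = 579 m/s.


E = 0.5*m*v^2 = 0.5*0.049*579^2 = 8213 J

8213 J


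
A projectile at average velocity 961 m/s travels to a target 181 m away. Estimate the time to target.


t = d/v = 181/961 = 0.1883 s

0.1883 s


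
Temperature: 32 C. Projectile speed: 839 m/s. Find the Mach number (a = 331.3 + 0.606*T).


a = 331.3 + 0.606*(32) = 350.692 m/s
M = v/a = 839/350.692 = 2.392

2.392


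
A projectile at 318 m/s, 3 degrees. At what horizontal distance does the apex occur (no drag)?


R = v0^2*sin(2*theta)/g = 318^2*sin(2*3°)/9.81 = 1077.51 m
apex_dist = R/2 = 1077.51/2 = 538.8 m

538.8 m


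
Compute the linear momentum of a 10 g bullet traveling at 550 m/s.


p = m*v = 0.01*550 = 5.5 kg·m/s

5.5 kg·m/s


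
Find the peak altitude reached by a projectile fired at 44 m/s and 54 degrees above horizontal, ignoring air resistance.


H = (v0*sin(theta))^2 / (2g) = (44*sin(54°))^2 / (2*9.81) = 64.58 m

64.58 m


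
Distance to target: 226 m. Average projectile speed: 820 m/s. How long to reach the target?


t = d/v = 226/820 = 0.2756 s

0.2756 s


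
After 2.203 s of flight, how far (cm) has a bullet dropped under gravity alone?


drop = 0.5*g*t^2 = 0.5*9.81*2.203^2 = 23.805 m ≈ 2380 cm

2380 cm


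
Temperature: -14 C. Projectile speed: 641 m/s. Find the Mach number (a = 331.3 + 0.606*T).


a = 331.3 + 0.606*(-14) = 322.816 m/s
M = v/a = 641/322.816 = 1.986

1.986


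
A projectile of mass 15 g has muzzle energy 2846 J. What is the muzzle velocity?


v = sqrt(2*E/m) = sqrt(2*2846/0.015) = 616 m/s

616 m/s


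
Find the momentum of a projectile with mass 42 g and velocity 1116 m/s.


p = m*v = 0.042*1116 = 46.87 kg·m/s

46.87 kg·m/s


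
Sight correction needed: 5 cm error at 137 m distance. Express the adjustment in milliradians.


1 mrad subtends 1 cm per 10 m of range, so adj = error_cm / (dist_m / 10) = 5 / (137/10) = 0.365 mrad

0.365 mrad


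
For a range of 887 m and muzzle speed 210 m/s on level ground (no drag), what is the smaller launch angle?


sin(2*theta) = R*g/v0^2 = 887*9.81/210^2 = 0.197312, theta = arcsin(0.197312)/2 = 5.69°

5.69 degrees


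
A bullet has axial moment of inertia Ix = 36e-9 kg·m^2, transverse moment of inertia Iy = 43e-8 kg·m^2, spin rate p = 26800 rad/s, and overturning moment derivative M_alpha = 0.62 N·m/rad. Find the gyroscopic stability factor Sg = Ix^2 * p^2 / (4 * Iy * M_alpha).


Sg = Ix^2 * p^2 / (4 * Iy * M_alpha) = (36e-9)^2 * 26800^2 / (4 * 43e-8 * 0.62) = 0.8729

0.8729


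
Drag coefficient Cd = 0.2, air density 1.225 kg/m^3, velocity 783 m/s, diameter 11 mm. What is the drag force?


A = pi*(d/2)^2 = pi*(11/2000)^2 = 9.50332e-05 m^2
Fd = 0.5*Cd*rho*A*v^2 = 0.5*0.2*1.225*9.50332e-05*783^2 = 7.137 N

7.137 N


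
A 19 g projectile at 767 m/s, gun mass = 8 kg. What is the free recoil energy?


v_r = m_p*v_p/m_gun = 0.019*767/8 = 1.82163 m/s, E_r = 0.5*m_gun*v_r^2 = 0.5*8*1.82163^2 = 13.27 J

13.27 J


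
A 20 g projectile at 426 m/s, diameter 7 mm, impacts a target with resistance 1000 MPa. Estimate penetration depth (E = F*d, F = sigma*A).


A = pi*(d/2)^2 = pi*(7/2)^2 = 38.4845 mm^2
E = 0.5*m*v^2 = 0.5*0.02*426^2 = 1814.76 J
depth = E/(sigma*A) = 1814.76 J / (1000 MPa * 38.4845 mm^2) = 1814.76/(1000 * 38.4845) m = 0.0471556 m ≈ 47.16 mm

47.16 mm


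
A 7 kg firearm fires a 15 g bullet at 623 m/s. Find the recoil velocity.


v_recoil = m_p * v_p / m_gun = 0.015 * 623 / 7 = 1.335 m/s

1.335 m/s


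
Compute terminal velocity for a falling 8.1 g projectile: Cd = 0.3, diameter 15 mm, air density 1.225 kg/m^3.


A = pi*(d/2)^2 = pi*(15/2000)^2 = 1.76715e-04 m^2
vt = sqrt(2mg/(Cd*rho*A)) = sqrt(2*0.0081*9.81/(0.3 * 1.225 * 1.76715e-04)) = 49.47 m/s

49.47 m/s


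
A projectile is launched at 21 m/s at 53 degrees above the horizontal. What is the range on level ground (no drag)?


R = v0^2 * sin(2*theta) / g = 21^2 * sin(2*53°) / 9.81 = 43.21 m

43.21 m


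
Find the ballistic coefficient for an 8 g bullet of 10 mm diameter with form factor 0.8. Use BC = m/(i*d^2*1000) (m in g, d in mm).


BC = m/(i*d^2*1000) = 8/(0.8 * 10^2 * 1000) = 0.0001

0.0001


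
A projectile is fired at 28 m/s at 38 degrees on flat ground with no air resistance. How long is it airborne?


T = 2*v0*sin(theta)/g = 2*28*sin(38°)/9.81 = 3.514 s

3.514 s


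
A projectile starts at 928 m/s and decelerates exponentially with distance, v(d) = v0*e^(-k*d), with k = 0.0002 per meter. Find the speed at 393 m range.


v = v0*exp(-k*d) = 928*exp(-0.0002*393) = 857.9 m/s

857.9 m/s


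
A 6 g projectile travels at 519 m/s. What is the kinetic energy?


E = 0.5*m*v^2 = 0.5*0.006*519^2 = 808.1 J

808.1 J


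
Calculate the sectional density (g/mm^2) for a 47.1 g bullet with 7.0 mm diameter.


SD = m/d^2 = 47.1/7.0^2 = 0.9612 g/mm^2

0.9612 g/mm^2


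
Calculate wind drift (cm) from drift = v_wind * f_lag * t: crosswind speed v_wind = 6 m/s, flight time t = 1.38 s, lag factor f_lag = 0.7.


drift = v_wind * lag * t = 6 * 0.7 * 1.38 = 5.796 m ≈ 579.6 cm

579.6 cm


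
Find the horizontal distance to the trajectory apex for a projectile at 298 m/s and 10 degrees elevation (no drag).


R = v0^2*sin(2*theta)/g = 298^2*sin(2*10°)/9.81 = 3096.1 m
apex_dist = R/2 = 3096.1/2 = 1548 m

1548 m


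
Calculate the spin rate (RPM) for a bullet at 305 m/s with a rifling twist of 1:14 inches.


twist_m = 14*0.0254 = 0.3556 m
spin = v/twist = 305/0.3556 = 857.7053 rev/s
RPM = spin*60 = 857.7053*60 ≈ 51462 RPM

51462 RPM


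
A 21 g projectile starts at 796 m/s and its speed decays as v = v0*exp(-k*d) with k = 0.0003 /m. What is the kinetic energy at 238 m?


v = v0*exp(-k*d) = 796*exp(-0.0003*238) = 741.147 m/s
E = 0.5*m*v^2 = 0.5*0.021*741.147^2 = 5768 J

5768 J


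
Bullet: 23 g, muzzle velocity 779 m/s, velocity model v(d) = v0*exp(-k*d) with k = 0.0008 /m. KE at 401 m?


v = v0*exp(-k*d) = 779*exp(-0.0008*401) = 565.218 m/s
E = 0.5*m*v^2 = 0.5*0.023*565.218^2 = 3674 J

3674 J


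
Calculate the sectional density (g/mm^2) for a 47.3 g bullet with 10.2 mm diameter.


SD = m/d^2 = 47.3/10.2^2 = 0.4546 g/mm^2

0.4546 g/mm^2


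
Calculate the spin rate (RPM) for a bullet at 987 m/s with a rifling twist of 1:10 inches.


twist_m = 10*0.0254 = 0.254 m
spin = v/twist = 987/0.254 = 3885.827 rev/s
RPM = spin*60 = 3885.827*60 ≈ 233150 RPM

233150 RPM


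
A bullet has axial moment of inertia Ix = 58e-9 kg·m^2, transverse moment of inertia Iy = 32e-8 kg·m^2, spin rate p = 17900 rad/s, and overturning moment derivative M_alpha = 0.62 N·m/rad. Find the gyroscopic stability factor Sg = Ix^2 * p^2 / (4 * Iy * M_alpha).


Sg = Ix^2 * p^2 / (4 * Iy * M_alpha) = (58e-9)^2 * 17900^2 / (4 * 32e-8 * 0.62) = 1.358

1.358


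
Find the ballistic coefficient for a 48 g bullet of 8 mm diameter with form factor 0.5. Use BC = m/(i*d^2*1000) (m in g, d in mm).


BC = m/(i*d^2*1000) = 48/(0.5 * 8^2 * 1000) = 0.0015

0.0015


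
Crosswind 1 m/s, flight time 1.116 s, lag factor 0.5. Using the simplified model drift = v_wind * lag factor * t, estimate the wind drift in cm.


drift = v_wind * lag * t = 1 * 0.5 * 1.116 = 0.558 m ≈ 55.8 cm

55.8 cm


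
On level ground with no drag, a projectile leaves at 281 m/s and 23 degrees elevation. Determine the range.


R = v0^2 * sin(2*theta) / g = 281^2 * sin(2*23°) / 9.81 = 5790 m

5790 m


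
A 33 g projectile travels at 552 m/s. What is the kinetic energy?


E = 0.5*m*v^2 = 0.5*0.033*552^2 = 5028 J

5028 J


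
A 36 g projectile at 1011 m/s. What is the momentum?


p = m*v = 0.036*1011 = 36.4 kg·m/s

36.4 kg·m/s


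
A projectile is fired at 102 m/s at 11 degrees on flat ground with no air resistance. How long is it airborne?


T = 2*v0*sin(theta)/g = 2*102*sin(11°)/9.81 = 3.968 s

3.968 s


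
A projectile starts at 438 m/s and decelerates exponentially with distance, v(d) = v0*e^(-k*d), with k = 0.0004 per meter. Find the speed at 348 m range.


v = v0*exp(-k*d) = 438*exp(-0.0004*348) = 381.1 m/s

381.1 m/s


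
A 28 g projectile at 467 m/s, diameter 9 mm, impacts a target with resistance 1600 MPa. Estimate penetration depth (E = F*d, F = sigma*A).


A = pi*(d/2)^2 = pi*(9/2)^2 = 63.6173 mm^2
E = 0.5*m*v^2 = 0.5*0.028*467^2 = 3053.25 J
depth = E/(sigma*A) = 3053.25 J / (1600 MPa * 63.6173 mm^2) = 3053.25/(1600 * 63.6173) m = 0.0299962 m ≈ 30 mm

30 mm


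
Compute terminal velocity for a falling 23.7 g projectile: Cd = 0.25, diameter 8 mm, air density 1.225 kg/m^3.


A = pi*(d/2)^2 = pi*(8/2000)^2 = 5.02655e-05 m^2
vt = sqrt(2mg/(Cd*rho*A)) = sqrt(2*0.0237*9.81/(0.25 * 1.225 * 5.02655e-05)) = 173.8 m/s

173.8 m/s


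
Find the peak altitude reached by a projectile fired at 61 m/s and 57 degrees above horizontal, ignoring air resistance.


H = (v0*sin(theta))^2 / (2g) = (61*sin(57°))^2 / (2*9.81) = 133.4 m

133.4 m


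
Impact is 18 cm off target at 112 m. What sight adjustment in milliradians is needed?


1 mrad subtends 1 cm per 10 m of range, so adj = error_cm / (dist_m / 10) = 18 / (112/10) = 1.607 mrad

1.607 mrad


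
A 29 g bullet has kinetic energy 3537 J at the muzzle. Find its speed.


v = sqrt(2*E/m) = sqrt(2*3537/0.029) = 493.9 m/s

493.9 m/s


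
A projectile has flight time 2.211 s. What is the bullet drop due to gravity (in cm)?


drop = 0.5*g*t^2 = 0.5*9.81*2.211^2 = 23.9782 m ≈ 2398 cm

2398 cm


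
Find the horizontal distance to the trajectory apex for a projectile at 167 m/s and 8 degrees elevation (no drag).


R = v0^2*sin(2*theta)/g = 167^2*sin(2*8°)/9.81 = 783.614 m
apex_dist = R/2 = 783.614/2 = 391.8 m

391.8 m


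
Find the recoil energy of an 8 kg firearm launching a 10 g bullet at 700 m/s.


v_r = m_p*v_p/m_gun = 0.01*700/8 = 0.875 m/s, E_r = 0.5*m_gun*v_r^2 = 0.5*8*0.875^2 = 3.062 J

3.062 J


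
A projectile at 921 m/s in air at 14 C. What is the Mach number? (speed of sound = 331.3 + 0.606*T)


a = 331.3 + 0.606*(14) = 339.784 m/s
M = v/a = 921/339.784 = 2.711

2.711


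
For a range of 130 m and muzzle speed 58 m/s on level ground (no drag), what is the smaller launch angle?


sin(2*theta) = R*g/v0^2 = 130*9.81/58^2 = 0.379102, theta = arcsin(0.379102)/2 = 11.14°

11.14 degrees
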